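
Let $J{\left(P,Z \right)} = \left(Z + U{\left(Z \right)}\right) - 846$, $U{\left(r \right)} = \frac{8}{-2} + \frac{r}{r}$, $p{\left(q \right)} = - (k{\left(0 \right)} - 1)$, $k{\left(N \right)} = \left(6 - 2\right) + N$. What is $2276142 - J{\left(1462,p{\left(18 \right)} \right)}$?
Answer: $2276994$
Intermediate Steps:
$k{\left(N \right)} = 4 + N$
$p{\left(q \right)} = -3$ ($p{\left(q \right)} = - (\left(4 + 0\right) - 1) = - (4 - 1) = \left(-1\right) 3 = -3$)
$U{\left(r \right)} = -3$ ($U{\left(r \right)} = 8 \left(- \frac{1}{2}\right) + 1 = -4 + 1 = -3$)
$J{\left(P,Z \right)} = -849 + Z$ ($J{\left(P,Z \right)} = \left(Z - 3\right) - 846 = \left(-3 + Z\right) - 846 = -849 + Z$)
$2276142 - J{\left(1462,p{\left(18 \right)} \right)} = 2276142 - \left(-849 - 3\right) = 2276142 - -852 = 2276142 + 852 = 2276994$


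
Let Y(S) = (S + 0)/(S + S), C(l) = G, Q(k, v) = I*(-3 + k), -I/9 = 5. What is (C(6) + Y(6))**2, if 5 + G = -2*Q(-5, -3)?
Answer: 2099601/4 ≈ 5.2490e+5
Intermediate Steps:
I = -45 (I = -9*5 = -45)
Q(k, v) = 135 - 45*k (Q(k, v) = -45*(-3 + k) = 135 - 45*k)
G = -725 (G = -5 - 2*(135 - 45*(-5)) = -5 - 2*(135 + 225) = -5 - 2*360 = -5 - 720 = -725)
C(l) = -725
Y(S) = 1/2 (Y(S) = S/((2*S)) = S*(1/(2*S)) = 1/2)
(C(6) + Y(6))**2 = (-725 + 1/2)**2 = (-1449/2)**2 = 2099601/4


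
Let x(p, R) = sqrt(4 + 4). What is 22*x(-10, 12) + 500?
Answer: 500 + 44*sqrt(2) ≈ 562.23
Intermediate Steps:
x(p, R) = 2*sqrt(2) (x(p, R) = sqrt(8) = 2*sqrt(2))
22*x(-10, 12) + 500 = 22*(2*sqrt(2)) + 500 = 44*sqrt(2) + 500 = 500 + 44*sqrt(2)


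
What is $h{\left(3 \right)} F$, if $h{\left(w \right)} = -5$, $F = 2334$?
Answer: $-11670$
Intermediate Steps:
$h{\left(3 \right)} F = \left(-5\right) 2334 = -11670$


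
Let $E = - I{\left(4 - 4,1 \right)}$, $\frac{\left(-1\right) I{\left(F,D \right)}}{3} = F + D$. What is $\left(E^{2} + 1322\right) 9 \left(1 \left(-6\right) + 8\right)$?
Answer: $23958$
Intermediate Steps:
$I{\left(F,D \right)} = - 3 D - 3 F$ ($I{\left(F,D \right)} = - 3 \left(F + D\right) = - 3 \left(D + F\right) = - 3 D - 3 F$)
$E = 3$ ($E = - (\left(-3\right) 1 - 3 \left(4 - 4\right)) = - (-3 - 0) = - (-3 + 0) = \left(-1\right) \left(-3\right) = 3$)
$\left(E^{2} + 1322\right) 9 \left(1 \left(-6\right) + 8\right) = \left(3^{2} + 1322\right) 9 \left(1 \left(-6\right) + 8\right) = \left(9 + 1322\right) 9 \left(-6 + 8\right) = 1331 \cdot 9 \cdot 2 = 1331 \cdot 18 = 23958$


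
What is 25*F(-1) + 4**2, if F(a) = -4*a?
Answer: 116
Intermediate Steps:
25*F(-1) + 4**2 = 25*(-4*(-1)) + 4**2 = 25*4 + 16 = 100 + 16 = 116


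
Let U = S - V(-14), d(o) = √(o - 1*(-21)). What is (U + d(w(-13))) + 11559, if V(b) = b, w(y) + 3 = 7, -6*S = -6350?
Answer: 37909/3 ≈ 12636.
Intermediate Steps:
S = 3175/3 (S = -⅙*(-6350) = 3175/3 ≈ 1058.3)
w(y) = 4 (w(y) = -3 + 7 = 4)
d(o) = √(21 + o) (d(o) = √(o + 21) = √(21 + o))
U = 3217/3 (U = 3175/3 - 1*(-14) = 3175/3 + 14 = 3217/3 ≈ 1072.3)
(U + d(w(-13))) + 11559 = (3217/3 + √(21 + 4)) + 11559 = (3217/3 + √25) + 11559 = (3217/3 + 5) + 11559 = 3232/3 + 11559 = 37909/3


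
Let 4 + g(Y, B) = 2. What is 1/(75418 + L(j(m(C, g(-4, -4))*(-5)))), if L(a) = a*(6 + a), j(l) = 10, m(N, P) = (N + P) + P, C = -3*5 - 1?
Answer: 1/75578 ≈ 1.3231e-5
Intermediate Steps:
g(Y, B) = -2 (g(Y, B) = -4 + 2 = -2)
C = -16 (C = -15 - 1 = -16)
m(N, P) = N + 2*P
1/(75418 + L(j(m(C, g(-4, -4))*(-5)))) = 1/(75418 + 10*(6 + 10)) = 1/(75418 + 10*16) = 1/(75418 + 160) = 1/75578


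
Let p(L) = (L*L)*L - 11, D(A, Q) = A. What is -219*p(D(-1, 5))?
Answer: 2628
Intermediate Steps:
p(L) = -11 + L³ (p(L) = L²*L - 11 = L³ - 11 = -11 + L³)
-219*p(D(-1, 5)) = -219*(-11 + (-1)³) = -219*(-11 - 1) = -219*(-12) = 2628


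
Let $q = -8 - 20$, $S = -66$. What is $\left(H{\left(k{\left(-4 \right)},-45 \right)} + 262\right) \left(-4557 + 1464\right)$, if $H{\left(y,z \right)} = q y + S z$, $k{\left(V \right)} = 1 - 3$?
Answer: $-10169784$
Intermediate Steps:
$k{\left(V \right)} = -2$ ($k{\left(V \right)} = 1 - 3 = -2$)
$q = -28$ ($q = -8 - 20 = -28$)
$H{\left(y,z \right)} = - 66 z - 28 y$ ($H{\left(y,z \right)} = - 28 y - 66 z = - 66 z - 28 y$)
$\left(H{\left(k{\left(-4 \right)},-45 \right)} + 262\right) \left(-4557 + 1464\right) = \left(\left(\left(-66\right) \left(-45\right) - -56\right) + 262\right) \left(-4557 + 1464\right) = \left(\left(2970 + 56\right) + 262\right) \left(-3093\right) = \left(3026 + 262\right) \left(-3093\right) = 3288 \left(-3093\right) = -10169784$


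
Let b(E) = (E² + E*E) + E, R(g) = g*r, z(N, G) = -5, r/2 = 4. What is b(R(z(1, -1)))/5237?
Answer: 3160/5237 ≈ 0.60340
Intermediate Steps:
r = 8 (r = 2*4 = 8)
R(g) = 8*g (R(g) = g*8 = 8*g)
b(E) = E + 2*E² (b(E) = (E² + E²) + E = 2*E² + E = E + 2*E²)
b(R(z(1, -1)))/5237 = ((8*(-5))*(1 + 2*(8*(-5))))/5237 = -40*(1 + 2*(-40))*(1/5237) = -40*(1 - 80)*(1/5237) = -40*(-79)*(1/5237) = 3160*(1/5237) = 3160/5237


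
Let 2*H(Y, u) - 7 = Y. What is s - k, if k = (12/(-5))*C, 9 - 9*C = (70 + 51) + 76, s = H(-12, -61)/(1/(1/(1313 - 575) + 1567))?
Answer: -29281159/7380 ≈ -3967.6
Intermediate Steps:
H(Y, u) = 7/2 + Y/2
s = -5782235/1476 (s = (7/2 + (½)*(-12))/(1/(1/(1313 - 575) + 1567)) = (7/2 - 6)/(1/(1/738 + 1567)) = -5/(2*(1/(1/738 + 1567))) = -5/(2*(1/(1156447/738))) = -5/(2*738/1156447) = -5/2*1156447/738 = -5782235/1476 ≈ -3917.5)
C = -188/9 (C = 1 - ((70 + 51) + 76)/9 = 1 - (121 + 76)/9 = 1 - ⅑*197 = 1 - 197/9 = -188/9 ≈ -20.889)
k = 752/15 (k = (12/(-5))*(-188/9) = (12*(-⅕))*(-188/9) = -12/5*(-188/9) = 752/15 ≈ 50.133)
s - k = -5782235/1476 - 1*752/15 = -5782235/1476 - 752/15 = -29281159/7380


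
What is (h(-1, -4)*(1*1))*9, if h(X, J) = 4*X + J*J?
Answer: 108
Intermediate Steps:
h(X, J) = J² + 4*X (h(X, J) = 4*X + J² = J² + 4*X)
(h(-1, -4)*(1*1))*9 = (((-4)² + 4*(-1))*(1*1))*9 = ((16 - 4)*1)*9 = (12*1)*9 = 12*9 = 108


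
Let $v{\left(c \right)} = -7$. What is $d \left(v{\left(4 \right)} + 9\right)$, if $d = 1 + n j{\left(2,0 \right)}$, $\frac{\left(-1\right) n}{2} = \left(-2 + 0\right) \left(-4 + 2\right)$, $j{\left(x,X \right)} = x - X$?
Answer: $-30$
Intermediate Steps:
$n = -8$ ($n = - 2 \left(-2 + 0\right) \left(-4 + 2\right) = - 2 \left(\left(-2\right) \left(-2\right)\right) = \left(-2\right) 4 = -8$)
$d = -15$ ($d = 1 - 8 \left(2 - 0\right) = 1 - 8 \left(2 + 0\right) = 1 - 16 = -15$)
$d \left(v{\left(4 \right)} + 9\right) = - 15 \left(-7 + 9\right) = \left(-15\right) 2 = -30$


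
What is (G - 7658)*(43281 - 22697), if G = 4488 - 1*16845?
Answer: -411988760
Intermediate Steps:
G = -12357 (G = 4488 - 16845 = -12357)
(G - 7658)*(43281 - 22697) = (-12357 - 7658)*(43281 - 22697) = -20015*20584 = -411988760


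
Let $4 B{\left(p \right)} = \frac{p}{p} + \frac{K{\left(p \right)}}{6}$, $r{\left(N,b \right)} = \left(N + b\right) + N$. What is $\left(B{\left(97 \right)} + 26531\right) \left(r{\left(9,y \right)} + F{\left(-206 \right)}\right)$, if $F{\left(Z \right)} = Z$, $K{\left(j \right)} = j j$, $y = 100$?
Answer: $- \frac{7107749}{3} \approx -2.3692 \cdot 10^{6}$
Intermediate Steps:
$K{\left(j \right)} = j^{2}$
$r{\left(N,b \right)} = b + 2 N$
$B{\left(p \right)} = \frac{1}{4} + \frac{p^{2}}{24}$ ($B{\left(p \right)} = \frac{\frac{p}{p} + \frac{p^{2}}{6}}{4} = \frac{1 + p^{2} \cdot \frac{1}{6}}{4} = \frac{1 + \frac{p^{2}}{6}}{4} = \frac{1}{4} + \frac{p^{2}}{24}$)
$\left(B{\left(97 \right)} + 26531\right) \left(r{\left(9,y \right)} + F{\left(-206 \right)}\right) = \left(\left(\frac{1}{4} + \frac{97^{2}}{24}\right) + 26531\right) \left(\left(100 + 2 \cdot 9\right) - 206\right) = \left(\left(\frac{1}{4} + \frac{1}{24} \cdot 9409\right) + 26531\right) \left(\left(100 + 18\right) - 206\right) = \left(\left(\frac{1}{4} + \frac{9409}{24}\right) + 26531\right) \left(118 - 206\right) = \left(\frac{9415}{24} + 26531\right) \left(-88\right) = \frac{646159}{24} \left(-88\right) = - \frac{7107749}{3}$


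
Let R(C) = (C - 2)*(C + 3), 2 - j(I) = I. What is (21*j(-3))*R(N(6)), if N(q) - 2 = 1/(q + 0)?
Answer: 1085/12 ≈ 90.417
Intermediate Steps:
j(I) = 2 - I
N(q) = 2 + 1/q (N(q) = 2 + 1/(q + 0) = 2 + 1/q)
R(C) = (-2 + C)*(3 + C)
(21*j(-3))*R(N(6)) = (21*(2 - 1*(-3)))*(-6 + (2 + 1/6) + (2 + 1/6)²) = (21*(2 + 3))*(-6 + (2 + ⅙) + (2 + ⅙)²) = (21*5)*(-6 + 13/6 + (13/6)²) = 105*(-6 + 13/6 + 169/36) = 105*(31/36) = 1085/12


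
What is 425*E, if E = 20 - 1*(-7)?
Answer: 11475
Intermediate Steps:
E = 27 (E = 20 + 7 = 27)
425*E = 425*27 = 11475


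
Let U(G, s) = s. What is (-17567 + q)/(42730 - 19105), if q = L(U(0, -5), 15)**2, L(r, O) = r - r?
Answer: -17567/23625 ≈ -0.74358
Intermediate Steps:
L(r, O) = 0
q = 0 (q = 0**2 = 0)
(-17567 + q)/(42730 - 19105) = (-17567 + 0)/(42730 - 19105) = -17567/23625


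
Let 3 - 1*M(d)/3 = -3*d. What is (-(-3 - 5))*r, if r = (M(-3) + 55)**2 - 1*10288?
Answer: -71352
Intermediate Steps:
M(d) = 9 + 9*d (M(d) = 9 - (-9)*d = 9 + 9*d)
r = -8919 (r = ((9 + 9*(-3)) + 55)**2 - 1*10288 = ((9 - 27) + 55)**2 - 10288 = (-18 + 55)**2 - 10288 = 37**2 - 10288 = 1369 - 10288 = -8919)
(-(-3 - 5))*r = -(-3 - 5)*(-8919) = -1*(-8)*(-8919) = 8*(-8919) = -71352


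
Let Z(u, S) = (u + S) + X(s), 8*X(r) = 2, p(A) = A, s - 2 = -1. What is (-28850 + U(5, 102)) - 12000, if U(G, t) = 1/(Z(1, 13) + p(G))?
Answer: -3145446/77 ≈ -40850.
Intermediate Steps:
s = 1 (s = 2 - 1 = 1)
X(r) = ¼ (X(r) = (⅛)*2 = ¼)
Z(u, S) = ¼ + S + u (Z(u, S) = (u + S) + ¼ = (S + u) + ¼ = ¼ + S + u)
U(G, t) = 1/(57/4 + G) (U(G, t) = 1/((¼ + 13 + 1) + G) = 1/(57/4 + G))
(-28850 + U(5, 102)) - 12000 = (-28850 + 4/(57 + 4*5)) - 12000 = (-28850 + 4/(57 + 20)) - 12000 = (-28850 + 4/77) - 12000 = -2221446/77 - 12000 = -3145446/77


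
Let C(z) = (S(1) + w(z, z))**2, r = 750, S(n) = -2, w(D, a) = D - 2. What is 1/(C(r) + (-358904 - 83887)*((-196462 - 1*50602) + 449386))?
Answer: -1/89585804186 ≈ -1.1162e-11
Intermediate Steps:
w(D, a) = -2 + D
C(z) = (-4 + z)**2 (C(z) = (-2 + (-2 + z))**2 = (-4 + z)**2)
1/(C(r) + (-358904 - 83887)*((-196462 - 1*50602) + 449386)) = 1/((-4 + 750)**2 + (-358904 - 83887)*((-196462 - 1*50602) + 449386)) = 1/(746**2 - 442791*((-196462 - 50602) + 449386)) = 1/(556516 - 442791*(-247064 + 449386)) = 1/(556516 - 442791*202322) = 1/(556516 - 89586360702) = 1/(-89585804186) = -1/89585804186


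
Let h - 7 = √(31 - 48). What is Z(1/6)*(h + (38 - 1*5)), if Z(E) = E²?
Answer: 10/9 + I*√17/36 ≈ 1.1111 + 0.11453*I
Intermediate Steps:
h = 7 + I*√17 (h = 7 + √(31 - 48) = 7 + √(-17) = 7 + I*√17 ≈ 7.0 + 4.1231*I)
Z(1/6)*(h + (38 - 1*5)) = (1/6)²*((7 + I*√17) + (38 - 1*5)) = (⅙)²*((7 + I*√17) + (38 - 5)) = ((7 + I*√17) + 33)/36 = (40 + I*√17)/36 = 10/9 + I*√17/36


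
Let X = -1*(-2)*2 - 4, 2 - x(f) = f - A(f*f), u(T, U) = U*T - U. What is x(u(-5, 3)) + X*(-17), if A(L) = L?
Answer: 344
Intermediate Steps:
u(T, U) = -U + T*U (u(T, U) = T*U - U = -U + T*U)
x(f) = 2 + f² - f (x(f) = 2 - (f - f*f) = 2 - (f - f²) = 2 + (f² - f) = 2 + f² - f)
X = 0 (X = 2*2 - 4 = 4 - 4 = 0)
x(u(-5, 3)) + X*(-17) = (2 + (3*(-1 - 5))² - 3*(-1 - 5)) + 0*(-17) = (2 + (3*(-6))² - 3*(-6)) + 0 = (2 + (-18)² - 1*(-18)) + 0 = (2 + 324 + 18) + 0 = 344 + 0 = 344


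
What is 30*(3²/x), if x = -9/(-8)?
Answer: 240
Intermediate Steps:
x = 9/8 (x = -9*(-⅛) = 9/8 ≈ 1.1250)
30*(3²/x) = 30*(3²/(9/8)) = 30*(9*(8/9)) = 30*8 = 240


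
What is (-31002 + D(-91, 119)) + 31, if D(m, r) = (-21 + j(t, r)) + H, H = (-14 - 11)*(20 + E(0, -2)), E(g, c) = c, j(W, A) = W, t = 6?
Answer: -31436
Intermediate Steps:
H = -450 (H = (-14 - 11)*(20 - 2) = -25*18 = -450)
D(m, r) = -465 (D(m, r) = (-21 + 6) - 450 = -15 - 450 = -465)
(-31002 + D(-91, 119)) + 31 = (-31002 - 465) + 31 = -31467 + 31 = -31436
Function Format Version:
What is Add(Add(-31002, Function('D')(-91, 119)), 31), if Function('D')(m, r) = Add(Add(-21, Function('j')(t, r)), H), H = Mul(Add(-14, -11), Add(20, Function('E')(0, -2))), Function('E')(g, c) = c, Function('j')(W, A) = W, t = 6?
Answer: -31436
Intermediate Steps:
H = -450 (H = Mul(Add(-14, -11), Add(20, -2)) = Mul(-25, 18) = -450)
Function('D')(m, r) = -465 (Function('D')(m, r) = Add(Add(-21, 6), -450) = Add(-15, -450) = -465)
Add(Add(-31002, Function('D')(-91, 119)), 31) = Add(Add(-31002, -465), 31) = Add(-31467, 31) = -31436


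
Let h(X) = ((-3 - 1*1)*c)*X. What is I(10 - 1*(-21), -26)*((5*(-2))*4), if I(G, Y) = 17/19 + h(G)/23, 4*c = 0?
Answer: -680/19 ≈ -35.789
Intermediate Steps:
c = 0 (c = (¼)*0 = 0)
h(X) = 0 (h(X) = ((-3 - 1*1)*0)*X = ((-3 - 1)*0)*X = (-4*0)*X = 0*X = 0)
I(G, Y) = 17/19 (I(G, Y) = 17/19 + 0/23 = 17*(1/19) + 0*(1/23) = 17/19 + 0 = 17/19)
I(10 - 1*(-21), -26)*((5*(-2))*4) = 17*((5*(-2))*4)/19 = 17*(-10*4)/19 = (17/19)*(-40) = -680/19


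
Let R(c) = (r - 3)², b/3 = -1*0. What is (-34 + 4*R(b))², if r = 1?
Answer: 324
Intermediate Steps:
b = 0 (b = 3*(-1*0) = 3*0 = 0)
R(c) = 4 (R(c) = (1 - 3)² = (-2)² = 4)
(-34 + 4*R(b))² = (-34 + 4*4)² = (-34 + 16)² = (-18)² = 324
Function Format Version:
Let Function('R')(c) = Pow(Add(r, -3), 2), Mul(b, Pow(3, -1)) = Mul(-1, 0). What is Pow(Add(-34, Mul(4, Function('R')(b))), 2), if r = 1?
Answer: 324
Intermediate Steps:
b = 0 (b = Mul(3, Mul(-1, 0)) = Mul(3, 0) = 0)
Function('R')(c) = 4 (Function('R')(c) = Pow(Add(1, -3), 2) = Pow(-2, 2) = 4)
Pow(Add(-34, Mul(4, Function('R')(b))), 2) = Pow(Add(-34, Mul(4, 4)), 2) = Pow(Add(-34, 16), 2) = Pow(-18, 2) = 324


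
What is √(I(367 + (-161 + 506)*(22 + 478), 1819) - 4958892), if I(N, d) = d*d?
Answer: 19*I*√4571 ≈ 1284.6*I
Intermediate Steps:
I(N, d) = d²
√(I(367 + (-161 + 506)*(22 + 478), 1819) - 4958892) = √(1819² - 4958892) = √(3308761 - 4958892) = √(-1650131) = 19*I*√4571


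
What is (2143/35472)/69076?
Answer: 2143/2450263872 ≈ 8.7460e-7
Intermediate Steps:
(2143/35472)/69076 = (2143*(1/35472))*(1/69076) = (2143/35472)*(1/69076) = 2143/2450263872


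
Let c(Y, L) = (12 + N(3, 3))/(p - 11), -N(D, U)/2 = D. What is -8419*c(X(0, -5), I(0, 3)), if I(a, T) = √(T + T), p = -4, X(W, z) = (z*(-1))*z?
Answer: 16838/5 ≈ 3367.6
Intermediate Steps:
N(D, U) = -2*D
X(W, z) = -z² (X(W, z) = (-z)*z = -z²)
I(a, T) = √2*√T (I(a, T) = √(2*T) = √2*√T)
c(Y, L) = -⅖ (c(Y, L) = (12 - 2*3)/(-4 - 11) = (12 - 6)/(-15) = 6*(-1/15) = -⅖)
-8419*c(X(0, -5), I(0, 3)) = -8419*(-⅖) = 16838/5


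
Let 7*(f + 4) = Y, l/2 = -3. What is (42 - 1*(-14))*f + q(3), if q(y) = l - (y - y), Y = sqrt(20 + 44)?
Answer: -166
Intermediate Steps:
l = -6 (l = 2*(-3) = -6)
Y = 8 (Y = sqrt(64) = 8)
q(y) = -6 (q(y) = -6 - (y - y) = -6 - 1*0 = -6 + 0 = -6)
f = -20/7 (f = -4 + (1/7)*8 = -4 + 8/7 = -20/7 ≈ -2.8571)
(42 - 1*(-14))*f + q(3) = (42 - 1*(-14))*(-20/7) - 6 = (42 + 14)*(-20/7) - 6 = 56*(-20/7) - 6 = -160 - 6 = -166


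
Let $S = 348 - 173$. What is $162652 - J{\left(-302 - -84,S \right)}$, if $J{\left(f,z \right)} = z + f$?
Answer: $162695$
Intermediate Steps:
$S = 175$
$J{\left(f,z \right)} = f + z$
$162652 - J{\left(-302 - -84,S \right)} = 162652 - \left(\left(-302 - -84\right) + 175\right) = 162652 - \left(\left(-302 + 84\right) + 175\right) = 162652 - \left(-218 + 175\right) = 162652 - -43 = 162652 + 43 = 162695$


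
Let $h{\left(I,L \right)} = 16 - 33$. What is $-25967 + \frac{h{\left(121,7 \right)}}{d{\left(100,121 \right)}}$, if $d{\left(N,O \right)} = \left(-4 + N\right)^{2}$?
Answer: $- \frac{239311889}{9216} \approx -25967.0$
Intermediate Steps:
$h{\left(I,L \right)} = -17$
$-25967 + \frac{h{\left(121,7 \right)}}{d{\left(100,121 \right)}} = -25967 - \frac{17}{\left(-4 + 100\right)^{2}} = -25967 - \frac{17}{96^{2}} = -25967 - \frac{17}{9216} = - \frac{239311889}{9216}$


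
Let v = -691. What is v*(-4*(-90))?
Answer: -248760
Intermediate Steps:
v*(-4*(-90)) = -(-2764)*(-90) = -691*360 = -248760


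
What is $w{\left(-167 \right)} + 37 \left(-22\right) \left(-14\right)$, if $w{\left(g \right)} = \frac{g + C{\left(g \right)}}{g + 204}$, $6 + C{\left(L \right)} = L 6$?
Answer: $\frac{420477}{37} \approx 11364.0$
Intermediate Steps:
$C{\left(L \right)} = -6 + 6 L$ ($C{\left(L \right)} = -6 + L 6 = -6 + 6 L$)
$w{\left(g \right)} = \frac{-6 + 7 g}{204 + g}$ ($w{\left(g \right)} = \frac{g + \left(-6 + 6 g\right)}{g + 204} = \frac{-6 + 7 g}{204 + g}$)
$w{\left(-167 \right)} + 37 \left(-22\right) \left(-14\right) = \frac{-6 + 7 \left(-167\right)}{204 - 167} + 37 \left(-22\right) \left(-14\right) = \frac{-6 - 1169}{37} - -11396 = \frac{1}{37} \left(-1175\right) + 11396 = - \frac{1175}{37} + 11396 = \frac{420477}{37}$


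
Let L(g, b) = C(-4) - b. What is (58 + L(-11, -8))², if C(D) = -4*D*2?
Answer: 9604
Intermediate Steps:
C(D) = -8*D
L(g, b) = 32 - b (L(g, b) = -8*(-4) - b = 32 - b)
(58 + L(-11, -8))² = (58 + (32 - 1*(-8)))² = (58 + (32 + 8))² = (58 + 40)² = 98² = 9604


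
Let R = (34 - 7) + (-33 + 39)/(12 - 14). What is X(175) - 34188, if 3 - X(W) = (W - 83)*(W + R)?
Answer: -52493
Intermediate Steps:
R = 24 (R = 27 + 6/(-2) = 27 + 6*(-1/2) = 27 - 3 = 24)
X(W) = 3 - (-83 + W)*(24 + W) (X(W) = 3 - (W - 83)*(W + 24) = 3 - (-83 + W)*(24 + W))
X(175) - 34188 = (1995 - 1*175**2 + 59*175) - 34188 = (1995 - 1*30625 + 10325) - 34188 = (1995 - 30625 + 10325) - 34188 = -18305 - 34188 = -52493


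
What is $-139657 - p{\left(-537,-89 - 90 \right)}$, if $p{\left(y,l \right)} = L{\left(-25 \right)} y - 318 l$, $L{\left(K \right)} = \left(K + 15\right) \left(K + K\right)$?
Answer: $71921$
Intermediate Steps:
$L{\left(K \right)} = 2 K \left(15 + K\right)$ ($L{\left(K \right)} = \left(15 + K\right) 2 K = 2 K \left(15 + K\right)$)
$p{\left(y,l \right)} = - 318 l + 500 y$ ($p{\left(y,l \right)} = 2 \left(-25\right) \left(15 - 25\right) y - 318 l = 2 \left(-25\right) \left(-10\right) y - 318 l = 500 y - 318 l = - 318 l + 500 y$)
$-139657 - p{\left(-537,-89 - 90 \right)} = -139657 - \left(- 318 \left(-89 - 90\right) + 500 \left(-537\right)\right) = -139657 - \left(- 318 \left(-89 - 90\right) - 268500\right) = -139657 - \left(\left(-318\right) \left(-179\right) - 268500\right) = -139657 - \left(56922 - 268500\right) = -139657 - -211578 = -139657 + 211578 = 71921$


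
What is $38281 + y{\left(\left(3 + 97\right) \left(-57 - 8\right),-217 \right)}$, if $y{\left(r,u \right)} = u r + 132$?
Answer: $1448913$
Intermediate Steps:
$y{\left(r,u \right)} = 132 + r u$ ($y{\left(r,u \right)} = r u + 132 = 132 + r u$)
$38281 + y{\left(\left(3 + 97\right) \left(-57 - 8\right),-217 \right)} = 38281 + \left(132 + \left(3 + 97\right) \left(-57 - 8\right) \left(-217\right)\right) = 38281 + \left(132 + 100 \left(-65\right) \left(-217\right)\right) = 38281 + \left(132 - -1410500\right) = 38281 + \left(132 + 1410500\right) = 38281 + 1410632 = 1448913$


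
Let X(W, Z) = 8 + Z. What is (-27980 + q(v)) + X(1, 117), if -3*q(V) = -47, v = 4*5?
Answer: -83518/3 ≈ -27839.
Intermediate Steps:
v = 20
q(V) = 47/3 (q(V) = -⅓*(-47) = 47/3)
(-27980 + q(v)) + X(1, 117) = (-27980 + 47/3) + (8 + 117) = -83893/3 + 125 = -83518/3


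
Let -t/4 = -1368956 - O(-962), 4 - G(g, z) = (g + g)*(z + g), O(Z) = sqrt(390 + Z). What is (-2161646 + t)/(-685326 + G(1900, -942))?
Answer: -1657089/2162861 - 4*I*sqrt(143)/2162861 ≈ -0.76616 - 2.2116e-5*I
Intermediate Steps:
G(g, z) = 4 - 2*g*(g + z) (G(g, z) = 4 - (g + g)*(z + g) = 4 - 2*g*(g + z))
t = 5475824 + 8*I*sqrt(143) (t = -4*(-1368956 - sqrt(390 - 962)) = -4*(-1368956 - sqrt(-572)) = -4*(-1368956 - 2*I*sqrt(143)) = 5475824 + 8*I*sqrt(143) ≈ 5.4758e+6 + 95.666*I)
(-2161646 + t)/(-685326 + G(1900, -942)) = (-2161646 + (5475824 + 8*I*sqrt(143)))/(-685326 + (4 - 2*1900**2 - 2*1900*(-942))) = (3314178 + 8*I*sqrt(143))/(-685326 + (4 - 2*3610000 + 3579600)) = (3314178 + 8*I*sqrt(143))/(-685326 + (4 - 7220000 + 3579600)) = (3314178 + 8*I*sqrt(143))/(-685326 - 3640396) = (3314178 + 8*I*sqrt(143))/(-4325722) = (3314178 + 8*I*sqrt(143))*(-1/4325722) = -1657089/2162861 - 4*I*sqrt(143)/2162861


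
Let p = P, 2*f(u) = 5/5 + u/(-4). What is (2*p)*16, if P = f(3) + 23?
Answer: 740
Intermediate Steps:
f(u) = 1/2 - u/8 (f(u) = (5/5 + u/(-4))/2 = (5*(1/5) + u*(-1/4))/2 = (1 - u/4)/2 = 1/2 - u/8)
P = 185/8 (P = (1/2 - 1/8*3) + 23 = (1/2 - 3/8) + 23 = 1/8 + 23 = 185/8 ≈ 23.125)
p = 185/8 ≈ 23.125
(2*p)*16 = (2*(185/8))*16 = (185/4)*16 = 740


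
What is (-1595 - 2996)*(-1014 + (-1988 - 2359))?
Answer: 24612351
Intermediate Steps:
(-1595 - 2996)*(-1014 + (-1988 - 2359)) = -4591*(-1014 - 4347) = -4591*(-5361) = 24612351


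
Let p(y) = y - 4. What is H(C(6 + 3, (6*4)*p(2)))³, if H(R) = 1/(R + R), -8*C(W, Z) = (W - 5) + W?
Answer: -64/2197 ≈ -0.029131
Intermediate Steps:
p(y) = -4 + y
C(W, Z) = 5/8 - W/4 (C(W, Z) = -((W - 5) + W)/8 = -((-5 + W) + W)/8 = -(-5 + 2*W)/8 = 5/8 - W/4)
H(R) = 1/(2*R)
H(C(6 + 3, (6*4)*p(2)))³ = (1/(2*(5/8 - (6 + 3)/4)))³ = (1/(2*(5/8 - ¼*9)))³ = (1/(2*(5/8 - 9/4)))³ = (1/(2*(-13/8)))³ = ((½)*(-8/13))³ = (-4/13)³ = -64/2197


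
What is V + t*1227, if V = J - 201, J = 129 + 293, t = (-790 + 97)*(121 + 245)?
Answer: -311213605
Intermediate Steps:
t = -253638 (t = -693*366 = -253638)
J = 422
V = 221 (V = 422 - 201 = 221)
V + t*1227 = 221 - 253638*1227 = 221 - 311213826 = -311213605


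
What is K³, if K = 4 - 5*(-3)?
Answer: 6859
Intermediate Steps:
K = 19 (K = 4 + 15 = 19)
K³ = 19³ = 6859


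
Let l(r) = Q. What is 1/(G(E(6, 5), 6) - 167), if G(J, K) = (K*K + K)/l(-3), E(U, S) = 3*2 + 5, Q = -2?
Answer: -1/188 ≈ -0.0053191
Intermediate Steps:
l(r) = -2
E(U, S) = 11 (E(U, S) = 6 + 5 = 11)
G(J, K) = -K/2 - K²/2 (G(J, K) = (K*K + K)/(-2) = (K² + K)*(-½) = (K + K²)*(-½) = -K/2 - K²/2)
1/(G(E(6, 5), 6) - 167) = 1/(-½*6*(1 + 6) - 167) = 1/(-½*6*7 - 167) = 1/(-21 - 167) = 1/(-188) = -1/188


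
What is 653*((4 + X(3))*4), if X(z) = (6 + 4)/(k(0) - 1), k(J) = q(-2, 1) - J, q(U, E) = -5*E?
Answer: 18284/3 ≈ 6094.7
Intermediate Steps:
k(J) = -5 - J (k(J) = -5*1 - J = -5 - J)
X(z) = -5/3 (X(z) = (6 + 4)/((-5 - 1*0) - 1) = 10/((-5 + 0) - 1) = 10/(-5 - 1) = 10/(-6) = 10*(-1/6) = -5/3)
653*((4 + X(3))*4) = 653*((4 - 5/3)*4) = 653*((7/3)*4) = 653*(28/3) = 18284/3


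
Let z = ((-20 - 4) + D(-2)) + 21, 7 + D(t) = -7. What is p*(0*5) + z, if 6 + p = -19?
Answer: -17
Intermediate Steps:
p = -25 (p = -6 - 19 = -25)
D(t) = -14 (D(t) = -7 - 7 = -14)
z = -17 (z = ((-20 - 4) - 14) + 21 = (-24 - 14) + 21 = -38 + 21 = -17)
p*(0*5) + z = -0*5 - 17 = -25*0 - 17 = 0 - 17 = -17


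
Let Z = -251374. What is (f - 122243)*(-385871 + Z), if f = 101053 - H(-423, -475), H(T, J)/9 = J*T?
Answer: 1165849286175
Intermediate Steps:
H(T, J) = 9*J*T (H(T, J) = 9*(J*T) = 9*J*T)
f = -1707272 (f = 101053 - 9*(-475)*(-423) = 101053 - 1*1808325 = 101053 - 1808325 = -1707272)
(f - 122243)*(-385871 + Z) = (-1707272 - 122243)*(-385871 - 251374) = -1829515*(-637245) = 1165849286175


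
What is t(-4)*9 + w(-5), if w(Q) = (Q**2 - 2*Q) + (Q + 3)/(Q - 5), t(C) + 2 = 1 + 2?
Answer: 221/5 ≈ 44.200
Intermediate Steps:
t(C) = 1 (t(C) = -2 + (1 + 2) = -2 + 3 = 1)
w(Q) = Q**2 - 2*Q + (3 + Q)/(-5 + Q) (w(Q) = (Q**2 - 2*Q) + (3 + Q)/(-5 + Q) = Q**2 - 2*Q + (3 + Q)/(-5 + Q))
t(-4)*9 + w(-5) = 1*9 + (3 + (-5)**3 - 7*(-5)**2 + 11*(-5))/(-5 - 5) = 9 + (3 - 125 - 7*25 - 55)/(-10) = 9 - (3 - 125 - 175 - 55)/10 = 9 - 1/10*(-352) = 9 + 176/5 = 221/5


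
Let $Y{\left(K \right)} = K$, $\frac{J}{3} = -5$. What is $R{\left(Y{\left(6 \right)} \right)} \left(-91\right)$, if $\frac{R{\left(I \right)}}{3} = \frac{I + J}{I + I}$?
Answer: $\frac{819}{4} \approx 204.75$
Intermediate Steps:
$J = -15$ ($J = 3 \left(-5\right) = -15$)
$R{\left(I \right)} = \frac{3 \left(-15 + I\right)}{2 I}$ ($R{\left(I \right)} = 3 \frac{I - 15}{I + I} = 3 \frac{-15 + I}{2 I} = \frac{3 \left(-15 + I\right)}{2 I}$)
$R{\left(Y{\left(6 \right)} \right)} \left(-91\right) = \frac{3 \left(-15 + 6\right)}{2 \cdot 6} \left(-91\right) = \frac{3}{2} \cdot \frac{1}{6} \left(-9\right) \left(-91\right) = \left(- \frac{9}{4}\right) \left(-91\right) = \frac{819}{4}$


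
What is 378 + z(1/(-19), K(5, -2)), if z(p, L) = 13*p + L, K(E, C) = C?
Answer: 7131/19 ≈ 375.32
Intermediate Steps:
z(p, L) = L + 13*p
378 + z(1/(-19), K(5, -2)) = 378 + (-2 + 13/(-19)) = 378 + (-2 + 13*(-1/19)) = 378 + (-2 - 13/19) = 378 - 51/19 = 7131/19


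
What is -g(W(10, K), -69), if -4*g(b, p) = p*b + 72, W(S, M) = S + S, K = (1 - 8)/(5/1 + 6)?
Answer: -327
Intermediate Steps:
K = -7/11 (K = -7/(5*1 + 6) = -7/(5 + 6) = -7/11 ≈ -0.63636)
W(S, M) = 2*S
g(b, p) = -18 - b*p/4 (g(b, p) = -(p*b + 72)/4 = -(b*p + 72)/4 = -(72 + b*p)/4 = -18 - b*p/4)
-g(W(10, K), -69) = -(-18 - ¼*2*10*(-69)) = -(-18 - ¼*20*(-69)) = -(-18 + 345) = -1*327 = -327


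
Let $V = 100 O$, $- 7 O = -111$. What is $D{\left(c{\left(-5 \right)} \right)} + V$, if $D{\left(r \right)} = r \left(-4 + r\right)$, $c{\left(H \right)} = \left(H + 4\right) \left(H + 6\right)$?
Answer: $\frac{11135}{7} \approx 1590.7$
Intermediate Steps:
$O = \frac{111}{7}$ ($O = \left(- \frac{1}{7}\right) \left(-111\right) = \frac{111}{7} \approx 15.857$)
$c{\left(H \right)} = \left(4 + H\right) \left(6 + H\right)$
$V = \frac{11100}{7}$ ($V = 100 \cdot \frac{111}{7} = \frac{11100}{7} \approx 1585.7$)
$D{\left(c{\left(-5 \right)} \right)} + V = \left(24 + \left(-5\right)^{2} + 10 \left(-5\right)\right) \left(-4 + \left(24 + \left(-5\right)^{2} + 10 \left(-5\right)\right)\right) + \frac{11100}{7} = \left(24 + 25 - 50\right) \left(-4 + \left(24 + 25 - 50\right)\right) + \frac{11100}{7} = - (-4 - 1) + \frac{11100}{7} = \left(-1\right) \left(-5\right) + \frac{11100}{7} = 5 + \frac{11100}{7} = \frac{11135}{7}$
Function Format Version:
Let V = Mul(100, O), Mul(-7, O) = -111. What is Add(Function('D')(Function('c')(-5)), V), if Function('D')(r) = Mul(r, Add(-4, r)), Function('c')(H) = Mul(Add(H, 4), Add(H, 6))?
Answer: Rational(11135, 7) ≈ 1590.7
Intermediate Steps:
O = Rational(111, 7) (O = Mul(Rational(-1, 7), -111) = Rational(111, 7) ≈ 15.857)
Function('c')(H) = Mul(Add(4, H), Add(6, H))
V = Rational(11100, 7) (V = Mul(100, Rational(111, 7)) = Rational(11100, 7) ≈ 1585.7)
Add(Function('D')(Function('c')(-5)), V) = Add(Mul(Add(24, Pow(-5, 2), Mul(10, -5)), Add(-4, Add(24, Pow(-5, 2), Mul(10, -5)))), Rational(11100, 7)) = Add(Mul(Add(24, 25, -50), Add(-4, Add(24, 25, -50))), Rational(11100, 7)) = Add(Mul(-1, Add(-4, -1)), Rational(11100, 7)) = Add(Mul(-1, -5), Rational(11100, 7)) = Add(5, Rational(11100, 7)) = Rational(11135, 7)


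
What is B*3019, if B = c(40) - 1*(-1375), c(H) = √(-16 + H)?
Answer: 4151125 + 6038*√6 ≈ 4.1659e+6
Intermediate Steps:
B = 1375 + 2*√6 (B = √(-16 + 40) - 1*(-1375) = √24 + 1375 = 2*√6 + 1375 = 1375 + 2*√6 ≈ 1379.9)
B*3019 = (1375 + 2*√6)*3019 = 4151125 + 6038*√6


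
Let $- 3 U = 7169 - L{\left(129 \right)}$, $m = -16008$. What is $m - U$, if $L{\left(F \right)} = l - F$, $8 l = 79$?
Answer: $- \frac{108629}{8} \approx -13579.0$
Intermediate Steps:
$l = \frac{79}{8}$ ($l = \frac{1}{8} \cdot 79 = \frac{79}{8} \approx 9.875$)
$L{\left(F \right)} = \frac{79}{8} - F$
$U = - \frac{19435}{8}$ ($U = - \frac{7169 - \left(\frac{79}{8} - 129\right)}{3} = - \frac{7169 - - \frac{953}{8}}{3} = - \frac{7169 + \frac{953}{8}}{3} = \left(- \frac{1}{3}\right) \frac{58305}{8} = - \frac{19435}{8} \approx -2429.4$)
$m - U = -16008 - - \frac{19435}{8} = -16008 + \frac{19435}{8} = - \frac{108629}{8}$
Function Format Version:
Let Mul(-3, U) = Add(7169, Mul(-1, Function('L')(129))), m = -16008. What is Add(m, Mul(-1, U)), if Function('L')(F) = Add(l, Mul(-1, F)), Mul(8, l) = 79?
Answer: Rational(-108629, 8) ≈ -13579.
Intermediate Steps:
l = Rational(79, 8) (l = Mul(Rational(1, 8), 79) = Rational(79, 8) ≈ 9.8750)
Function('L')(F) = Add(Rational(79, 8), Mul(-1, F))
U = Rational(-19435, 8) (U = Mul(Rational(-1, 3), Add(7169, Mul(-1, Add(Rational(79, 8), Mul(-1, 129))))) = Mul(Rational(-1, 3), Add(7169, Mul(-1, Add(Rational(79, 8), -129)))) = Mul(Rational(-1, 3), Add(7169, Mul(-1, Rational(-953, 8)))) = Mul(Rational(-1, 3), Add(7169, Rational(953, 8))) = Mul(Rational(-1, 3), Rational(58305, 8)) = Rational(-19435, 8) ≈ -2429.4)
Add(m, Mul(-1, U)) = Add(-16008, Mul(-1, Rational(-19435, 8))) = Add(-16008, Rational(19435, 8)) = Rational(-108629, 8)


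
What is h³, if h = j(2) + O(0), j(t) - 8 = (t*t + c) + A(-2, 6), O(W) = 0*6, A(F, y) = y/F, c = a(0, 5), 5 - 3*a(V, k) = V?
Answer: 32768/27 ≈ 1213.6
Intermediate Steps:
a(V, k) = 5/3 - V/3
c = 5/3 (c = 5/3 - ⅓*0 = 5/3 + 0 = 5/3 ≈ 1.6667)
O(W) = 0
j(t) = 20/3 + t² (j(t) = 8 + ((t*t + 5/3) + 6/(-2)) = 8 + ((t² + 5/3) + 6*(-½)) = 8 + ((5/3 + t²) - 3) = 8 + (-4/3 + t²) = 20/3 + t²)
h = 32/3 (h = (20/3 + 2²) + 0 = (20/3 + 4) + 0 = 32/3 + 0 = 32/3 ≈ 10.667)
h³ = (32/3)³ = 32768/27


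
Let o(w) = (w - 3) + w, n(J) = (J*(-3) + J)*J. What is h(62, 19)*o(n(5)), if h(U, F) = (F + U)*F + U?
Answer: -164903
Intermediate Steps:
n(J) = -2*J² (n(J) = (-3*J + J)*J = (-2*J)*J = -2*J²)
o(w) = -3 + 2*w (o(w) = (-3 + w) + w = -3 + 2*w)
h(U, F) = U + F*(F + U) (h(U, F) = F*(F + U) + U = U + F*(F + U))
h(62, 19)*o(n(5)) = (62 + 19² + 19*62)*(-3 + 2*(-2*5²)) = (62 + 361 + 1178)*(-3 + 2*(-2*25)) = 1601*(-3 + 2*(-50)) = 1601*(-3 - 100) = 1601*(-103) = -164903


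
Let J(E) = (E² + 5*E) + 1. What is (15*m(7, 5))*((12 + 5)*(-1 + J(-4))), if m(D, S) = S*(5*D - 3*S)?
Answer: -102000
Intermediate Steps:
J(E) = 1 + E² + 5*E
m(D, S) = S*(-3*S + 5*D)
(15*m(7, 5))*((12 + 5)*(-1 + J(-4))) = (15*(5*(-3*5 + 5*7)))*((12 + 5)*(-1 + (1 + (-4)² + 5*(-4)))) = (15*(5*(-15 + 35)))*(17*(-1 + (1 + 16 - 20))) = (15*(5*20))*(17*(-1 - 3)) = (15*100)*(17*(-4)) = 1500*(-68) = -102000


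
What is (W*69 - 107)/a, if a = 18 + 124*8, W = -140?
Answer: -9767/1010 ≈ -9.6703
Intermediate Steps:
a = 1010 (a = 18 + 992 = 1010)
(W*69 - 107)/a = (-140*69 - 107)/1010 = (-9660 - 107)*(1/1010) = -9767*1/1010 = -9767/1010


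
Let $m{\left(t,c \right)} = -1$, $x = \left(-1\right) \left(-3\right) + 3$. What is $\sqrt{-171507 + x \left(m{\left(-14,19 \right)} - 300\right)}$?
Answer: $21 i \sqrt{393} \approx 416.31 i$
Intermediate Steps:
$x = 6$ ($x = 3 + 3 = 6$)
$\sqrt{-171507 + x \left(m{\left(-14,19 \right)} - 300\right)} = \sqrt{-171507 + 6 \left(-1 - 300\right)} = \sqrt{-171507 + 6 \left(-301\right)} = \sqrt{-171507 - 1806} = \sqrt{-173313} = 21 i \sqrt{393}$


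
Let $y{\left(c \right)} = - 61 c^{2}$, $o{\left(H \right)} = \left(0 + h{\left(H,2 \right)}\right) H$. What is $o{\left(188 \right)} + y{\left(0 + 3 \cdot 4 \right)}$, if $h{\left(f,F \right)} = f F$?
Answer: $61904$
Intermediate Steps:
$h{\left(f,F \right)} = F f$
$o{\left(H \right)} = 2 H^{2}$ ($o{\left(H \right)} = \left(0 + 2 H\right) H = 2 H H = 2 H^{2}$)
$o{\left(188 \right)} + y{\left(0 + 3 \cdot 4 \right)} = 2 \cdot 188^{2} - 61 \left(0 + 3 \cdot 4\right)^{2} = 2 \cdot 35344 - 61 \left(0 + 12\right)^{2} = 70688 - 61 \cdot 12^{2} = 70688 - 8784 = 61904$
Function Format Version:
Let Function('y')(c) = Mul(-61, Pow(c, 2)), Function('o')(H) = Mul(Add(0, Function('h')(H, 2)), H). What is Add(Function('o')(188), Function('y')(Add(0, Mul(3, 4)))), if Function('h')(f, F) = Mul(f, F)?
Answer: 61904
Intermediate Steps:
Function('h')(f, F) = Mul(F, f)
Function('o')(H) = Mul(2, Pow(H, 2)) (Function('o')(H) = Mul(Add(0, Mul(2, H)), H) = Mul(Mul(2, H), H) = Mul(2, Pow(H, 2)))
Add(Function('o')(188), Function('y')(Add(0, Mul(3, 4)))) = Add(Mul(2, Pow(188, 2)), Mul(-61, Pow(Add(0, Mul(3, 4)), 2))) = Add(Mul(2, 35344), Mul(-61, Pow(Add(0, 12), 2))) = Add(70688, Mul(-61, Pow(12, 2))) = Add(70688, Mul(-61, 144)) = Add(70688, -8784) = 61904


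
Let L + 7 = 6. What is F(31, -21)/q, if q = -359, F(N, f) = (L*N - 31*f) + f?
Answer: -599/359 ≈ -1.6685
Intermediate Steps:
L = -1 (L = -7 + 6 = -1)
F(N, f) = -N - 30*f (F(N, f) = (-N - 31*f) + f = -N - 30*f)
F(31, -21)/q = (-1*31 - 30*(-21))/(-359) = (-31 + 630)*(-1/359) = 599*(-1/359) = -599/359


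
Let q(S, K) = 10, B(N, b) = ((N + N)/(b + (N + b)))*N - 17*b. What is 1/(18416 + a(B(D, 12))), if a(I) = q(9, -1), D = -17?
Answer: 1/18426 ≈ 5.4271e-5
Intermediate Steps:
B(N, b) = -17*b + 2*N**2/(N + 2*b) (B(N, b) = ((2*N)/(N + 2*b))*N - 17*b = (2*N/(N + 2*b))*N - 17*b = 2*N**2/(N + 2*b) - 17*b = -17*b + 2*N**2/(N + 2*b))
a(I) = 10
1/(18416 + a(B(D, 12))) = 1/(18416 + 10) = 1/18426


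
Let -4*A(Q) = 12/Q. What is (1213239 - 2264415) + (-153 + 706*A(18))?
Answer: -3154340/3 ≈ -1.0514e+6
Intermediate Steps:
A(Q) = -3/Q
(1213239 - 2264415) + (-153 + 706*A(18)) = (1213239 - 2264415) + (-153 + 706*(-3/18)) = -1051176 + (-153 + 706*(-3*1/18)) = -1051176 + (-153 + 706*(-⅙)) = -1051176 + (-153 - 353/3) = -1051176 - 812/3 = -3154340/3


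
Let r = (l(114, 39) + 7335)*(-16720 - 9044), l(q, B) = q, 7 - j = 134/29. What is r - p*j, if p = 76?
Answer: -5565570288/29 ≈ -1.9192e+8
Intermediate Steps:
j = 69/29 (j = 7 - 134/29 = 69/29 ≈ 2.3793)
r = -191916036 (r = (114 + 7335)*(-16720 - 9044) = 7449*(-25764) = -191916036)
r - p*j = -191916036 - 76*69/29 = -191916036 - 1*5244/29 = -191916036 - 5244/29 = -5565570288/29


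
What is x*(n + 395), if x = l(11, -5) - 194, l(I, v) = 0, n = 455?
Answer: -164900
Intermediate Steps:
x = -194 (x = 0 - 194 = -194)
x*(n + 395) = -194*(455 + 395) = -194*850 = -164900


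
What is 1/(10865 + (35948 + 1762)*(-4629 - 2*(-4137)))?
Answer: 1/137463815 ≈ 7.2746e-9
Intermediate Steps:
1/(10865 + (35948 + 1762)*(-4629 - 2*(-4137))) = 1/(10865 + 37710*(-4629 + 8274)) = 1/(10865 + 37710*3645) = 1/(10865 + 137452950) = 1/137463815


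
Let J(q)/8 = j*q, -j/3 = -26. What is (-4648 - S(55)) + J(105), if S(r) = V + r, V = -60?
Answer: 60877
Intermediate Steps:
j = 78 (j = -3*(-26) = 78)
S(r) = -60 + r
J(q) = 624*q (J(q) = 8*(78*q) = 624*q)
(-4648 - S(55)) + J(105) = (-4648 - (-60 + 55)) + 624*105 = (-4648 - 1*(-5)) + 65520 = (-4648 + 5) + 65520 = -4643 + 65520 = 60877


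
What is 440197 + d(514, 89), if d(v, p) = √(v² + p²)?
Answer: 440197 + √272117 ≈ 4.4072e+5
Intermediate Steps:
d(v, p) = √(p² + v²)
440197 + d(514, 89) = 440197 + √(89² + 514²) = 440197 + √(7921 + 264196) = 440197 + √272117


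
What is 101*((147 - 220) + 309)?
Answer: 23836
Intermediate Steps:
101*((147 - 220) + 309) = 101*(-73 + 309) = 101*236 = 23836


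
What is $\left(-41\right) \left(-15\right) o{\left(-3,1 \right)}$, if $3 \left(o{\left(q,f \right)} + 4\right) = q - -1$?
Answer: $-2870$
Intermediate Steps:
$o{\left(q,f \right)} = - \frac{11}{3} + \frac{q}{3}$ ($o{\left(q,f \right)} = -4 + \frac{q - -1}{3} = -4 + \frac{q + 1}{3} = -4 + \frac{1 + q}{3} = -4 + \left(\frac{1}{3} + \frac{q}{3}\right) = - \frac{11}{3} + \frac{q}{3}$)
$\left(-41\right) \left(-15\right) o{\left(-3,1 \right)} = \left(-41\right) \left(-15\right) \left(- \frac{11}{3} + \frac{1}{3} \left(-3\right)\right) = 615 \left(- \frac{11}{3} - 1\right) = 615 \left(- \frac{14}{3}\right) = -2870$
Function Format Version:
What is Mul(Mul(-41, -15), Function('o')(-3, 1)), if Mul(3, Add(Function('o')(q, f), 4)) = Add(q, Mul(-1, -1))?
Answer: -2870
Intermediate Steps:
Function('o')(q, f) = Add(Rational(-11, 3), Mul(Rational(1, 3), q)) (Function('o')(q, f) = Add(-4, Mul(Rational(1, 3), Add(q, Mul(-1, -1)))) = Add(-4, Mul(Rational(1, 3), Add(q, 1))) = Add(-4, Mul(Rational(1, 3), Add(1, q))) = Add(-4, Add(Rational(1, 3), Mul(Rational(1, 3), q))) = Add(Rational(-11, 3), Mul(Rational(1, 3), q)))
Mul(Mul(-41, -15), Function('o')(-3, 1)) = Mul(Mul(-41, -15), Add(Rational(-11, 3), Mul(Rational(1, 3), -3))) = Mul(615, Add(Rational(-11, 3), -1)) = Mul(615, Rational(-14, 3)) = -2870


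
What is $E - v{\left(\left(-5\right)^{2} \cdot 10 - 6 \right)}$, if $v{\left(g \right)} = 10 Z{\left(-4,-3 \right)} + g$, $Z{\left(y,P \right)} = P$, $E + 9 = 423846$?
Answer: $423623$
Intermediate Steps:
$E = 423837$ ($E = -9 + 423846 = 423837$)
$v{\left(g \right)} = -30 + g$ ($v{\left(g \right)} = 10 \left(-3\right) + g = -30 + g$)
$E - v{\left(\left(-5\right)^{2} \cdot 10 - 6 \right)} = 423837 - \left(-30 - \left(6 - \left(-5\right)^{2} \cdot 10\right)\right) = 423837 - \left(-30 + \left(25 \cdot 10 - 6\right)\right) = 423837 - \left(-30 + \left(250 - 6\right)\right) = 423837 - \left(-30 + 244\right) = 423837 - 214 = 423623$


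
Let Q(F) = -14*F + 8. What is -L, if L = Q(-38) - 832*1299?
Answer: 1080228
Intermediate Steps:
Q(F) = 8 - 14*F
L = -1080228 (L = (8 - 14*(-38)) - 832*1299 = (8 + 532) - 1080768 = 540 - 1080768 = -1080228)
-L = -1*(-1080228) = 1080228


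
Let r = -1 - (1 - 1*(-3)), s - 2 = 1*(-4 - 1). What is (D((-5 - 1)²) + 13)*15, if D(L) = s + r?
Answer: 75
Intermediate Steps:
s = -3 (s = 2 + 1*(-4 - 1) = 2 + 1*(-5) = 2 - 5 = -3)
r = -5 (r = -1 - (1 + 3) = -1 - 1*4 = -1 - 4 = -5)
D(L) = -8 (D(L) = -3 - 5 = -8)
(D((-5 - 1)²) + 13)*15 = (-8 + 13)*15 = 5*15 = 75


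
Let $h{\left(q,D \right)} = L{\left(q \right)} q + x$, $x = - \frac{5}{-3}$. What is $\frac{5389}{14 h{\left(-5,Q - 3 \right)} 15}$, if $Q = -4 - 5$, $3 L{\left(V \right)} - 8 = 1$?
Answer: $- \frac{5389}{2800} \approx -1.9246$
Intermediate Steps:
$x = \frac{5}{3}$ ($x = \left(-5\right) \left(- \frac{1}{3}\right) = \frac{5}{3} \approx 1.6667$)
$L{\left(V \right)} = 3$ ($L{\left(V \right)} = \frac{8}{3} + \frac{1}{3} \cdot 1 = \frac{8}{3} + \frac{1}{3} = 3$)
$Q = -9$ ($Q = -4 - 5 = -9$)
$h{\left(q,D \right)} = \frac{5}{3} + 3 q$ ($h{\left(q,D \right)} = 3 q + \frac{5}{3} = \frac{5}{3} + 3 q$)
$\frac{5389}{14 h{\left(-5,Q - 3 \right)} 15} = \frac{5389}{14 \left(\frac{5}{3} + 3 \left(-5\right)\right) 15} = \frac{5389}{14 \left(\frac{5}{3} - 15\right) 15} = \frac{5389}{14 \left(- \frac{40}{3}\right) 15} = \frac{5389}{\left(- \frac{560}{3}\right) 15} = \frac{5389}{-2800} = 5389 \left(- \frac{1}{2800}\right) = - \frac{5389}{2800}$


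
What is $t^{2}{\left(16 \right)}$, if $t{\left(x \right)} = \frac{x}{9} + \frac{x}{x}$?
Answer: $\frac{625}{81} \approx 7.716$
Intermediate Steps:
$t{\left(x \right)} = 1 + \frac{x}{9}$ ($t{\left(x \right)} = x \frac{1}{9} + 1 = \frac{x}{9} + 1 = 1 + \frac{x}{9}$)
$t^{2}{\left(16 \right)} = \left(1 + \frac{1}{9} \cdot 16\right)^{2} = \left(1 + \frac{16}{9}\right)^{2} = \left(\frac{25}{9}\right)^{2} = \frac{625}{81}$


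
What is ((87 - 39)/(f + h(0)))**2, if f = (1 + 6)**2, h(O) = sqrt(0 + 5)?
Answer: 2304/(49 + sqrt(5))**2 ≈ 0.87767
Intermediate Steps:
h(O) = sqrt(5)
f = 49 (f = 7**2 = 49)
((87 - 39)/(f + h(0)))**2 = ((87 - 39)/(49 + sqrt(5)))**2 = (48/(49 + sqrt(5)))**2 = 2304/(49 + sqrt(5))**2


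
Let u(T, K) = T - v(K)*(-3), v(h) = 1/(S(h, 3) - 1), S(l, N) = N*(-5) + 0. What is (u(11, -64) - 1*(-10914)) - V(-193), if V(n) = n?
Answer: 177885/16 ≈ 11118.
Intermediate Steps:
S(l, N) = -5*N (S(l, N) = -5*N + 0 = -5*N)
v(h) = -1/16 (v(h) = 1/(-5*3 - 1) = 1/(-15 - 1) = 1/(-16) = -1/16)
u(T, K) = -3/16 + T (u(T, K) = T - (-1)*(-3)/16 = T - 1*3/16 = T - 3/16 = -3/16 + T)
(u(11, -64) - 1*(-10914)) - V(-193) = ((-3/16 + 11) - 1*(-10914)) - 1*(-193) = (173/16 + 10914) + 193 = 174797/16 + 193 = 177885/16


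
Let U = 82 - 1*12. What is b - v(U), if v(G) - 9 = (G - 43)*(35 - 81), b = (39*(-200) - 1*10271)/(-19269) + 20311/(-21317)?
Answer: 506457564457/410757273 ≈ 1233.0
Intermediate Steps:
b = -6153152/410757273 (b = (-7800 - 10271)*(-1/19269) + 20311*(-1/21317) = -18071*(-1/19269) - 20311/21317 = 18071/19269 - 20311/21317 = -6153152/410757273 ≈ -0.014980)
U = 70 (U = 82 - 12 = 70)
v(G) = 1987 - 46*G (v(G) = 9 + (G - 43)*(35 - 81) = 9 + (-43 + G)*(-46) = 9 + (1978 - 46*G) = 1987 - 46*G)
b - v(U) = -6153152/410757273 - (1987 - 46*70) = -6153152/410757273 - (1987 - 3220) = -6153152/410757273 - 1*(-1233) = -6153152/410757273 + 1233 = 506457564457/410757273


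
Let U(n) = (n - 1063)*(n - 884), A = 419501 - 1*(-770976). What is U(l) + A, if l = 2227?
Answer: 2753729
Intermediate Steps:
A = 1190477 (A = 419501 + 770976 = 1190477)
U(n) = (-1063 + n)*(-884 + n)
U(l) + A = (939692 + 2227² - 1947*2227) + 1190477 = (939692 + 4959529 - 4335969) + 1190477 = 1563252 + 1190477 = 2753729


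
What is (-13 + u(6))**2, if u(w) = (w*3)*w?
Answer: 9025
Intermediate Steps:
u(w) = 3*w**2 (u(w) = (3*w)*w = 3*w**2)
(-13 + u(6))**2 = (-13 + 3*6**2)**2 = (-13 + 3*36)**2 = (-13 + 108)**2 = 95**2 = 9025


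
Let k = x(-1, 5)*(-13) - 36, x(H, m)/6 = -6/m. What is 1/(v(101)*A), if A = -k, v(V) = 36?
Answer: -5/10368 ≈ -0.00048225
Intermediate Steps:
x(H, m) = -36/m (x(H, m) = 6*(-6/m) = -36/m)
k = 288/5 (k = -36/5*(-13) - 36 = 468/5 - 36 = 288/5 ≈ 57.600)
A = -288/5 (A = -1*288/5 = -288/5 ≈ -57.600)
1/(v(101)*A) = 1/(36*(-288/5)) = (1/36)*(-5/288) = -5/10368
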